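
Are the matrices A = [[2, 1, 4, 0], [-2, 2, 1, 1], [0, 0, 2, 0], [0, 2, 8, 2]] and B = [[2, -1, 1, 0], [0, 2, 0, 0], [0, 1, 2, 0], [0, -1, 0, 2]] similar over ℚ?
Yes.

Two matrices over a field are similar if and only if they have the same invariant factors.

Both A and B have characteristic polynomial (x - 2)^4 and minimal polynomial (x - 2)^3. Computing further, both have invariant factors x - 2, (x - 2)^3. Hence A and B are similar.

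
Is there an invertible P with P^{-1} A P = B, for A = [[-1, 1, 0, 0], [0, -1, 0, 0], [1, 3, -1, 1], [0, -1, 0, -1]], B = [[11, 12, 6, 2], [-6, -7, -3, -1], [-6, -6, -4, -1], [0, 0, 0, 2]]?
No.

trace(A) = -4 but trace(B) = 2. The trace is a similarity invariant, so A and B are not similar.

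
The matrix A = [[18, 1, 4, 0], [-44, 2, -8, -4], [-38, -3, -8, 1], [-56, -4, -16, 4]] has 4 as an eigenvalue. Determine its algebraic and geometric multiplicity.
The characteristic polynomial is (x - 4)^4, so the factor x - 4 appears with exponent 4: the algebraic multiplicity is 4.

rank(A - 4I) = 2, so the eigenspace has dimension 4 - 2 = 2: the geometric multiplicity is 2.

Since 2 < 4, A is not diagonalizable.

algebraic multiplicity 4, geometric multiplicity 2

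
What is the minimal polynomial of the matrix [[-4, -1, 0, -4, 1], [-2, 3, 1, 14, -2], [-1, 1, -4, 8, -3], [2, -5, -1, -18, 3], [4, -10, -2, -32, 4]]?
m_A(x) = (x + 2)^2(x + 5)^3

The characteristic polynomial factors as (x + 2)^2(x + 5)^3. The minimal polynomial is ∏(x - λ)^{k_λ} where k_λ is the size of the largest Jordan block at λ.

For λ = -5: rank(A + 5I) = 4, and the largest Jordan block has size 3 (the smallest k with rank((A + 5I)^k) = rank((A + 5I)^(k+1))).
For λ = -2: rank(A + 2I) = 4, and the largest Jordan block has size 2 (the smallest k with rank((A + 2I)^k) = rank((A + 2I)^(k+1))).

So m_A(x) = (x + 2)^2(x + 5)^3.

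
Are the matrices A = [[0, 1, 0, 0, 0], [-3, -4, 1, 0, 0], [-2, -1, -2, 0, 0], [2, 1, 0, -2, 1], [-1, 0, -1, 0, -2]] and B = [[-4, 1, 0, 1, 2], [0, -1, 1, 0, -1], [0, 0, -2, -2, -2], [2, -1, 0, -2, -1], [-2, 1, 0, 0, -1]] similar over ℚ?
Two matrices over a field are similar if and only if they have the same invariant factors.

Both A and B have characteristic polynomial (x + 2)^5 and minimal polynomial (x + 2)^3. Computing further, both have invariant factors (x + 2)^2, (x + 2)^3. Hence A and B are similar.

Yes.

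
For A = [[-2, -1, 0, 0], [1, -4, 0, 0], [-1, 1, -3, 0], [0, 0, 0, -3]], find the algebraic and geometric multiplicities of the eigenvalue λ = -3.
The characteristic polynomial is (x + 3)^4, so the factor x + 3 appears with exponent 4: the algebraic multiplicity is 4.

rank(A + 3I) = 1, so the eigenspace has dimension 4 - 1 = 3: the geometric multiplicity is 3.

Since 3 < 4, A is not diagonalizable.

algebraic multiplicity 4, geometric multiplicity 3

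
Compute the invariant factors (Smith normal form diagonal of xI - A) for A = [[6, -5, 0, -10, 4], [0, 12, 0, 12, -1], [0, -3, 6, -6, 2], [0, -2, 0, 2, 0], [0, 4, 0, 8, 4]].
The Jordan structure of A has elementary divisors (x - 6)^3, (x - 6), (x - 6). Arranging the block sizes at each eigenvalue in decreasing order and taking row products gives the invariant factors.

Invariant factors (smallest first, each dividing the next): x - 6, x - 6, (x - 6)^3.

Check: the last factor (x - 6)^3 is the minimal polynomial, and the product (x - 6)^5 is the characteristic polynomial.

x - 6, x - 6, (x - 6)^3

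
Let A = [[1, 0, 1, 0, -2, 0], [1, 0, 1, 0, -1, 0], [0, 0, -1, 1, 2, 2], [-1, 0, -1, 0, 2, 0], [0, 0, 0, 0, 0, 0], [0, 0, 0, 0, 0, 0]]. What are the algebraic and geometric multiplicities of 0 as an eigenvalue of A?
algebraic multiplicity 6, geometric multiplicity 3

The characteristic polynomial is x^6, so the factor x appears with exponent 6: the algebraic multiplicity is 6.

rank(A) = 3, so the eigenspace has dimension 6 - 3 = 3: the geometric multiplicity is 3.

Since 3 < 6, A is not diagonalizable.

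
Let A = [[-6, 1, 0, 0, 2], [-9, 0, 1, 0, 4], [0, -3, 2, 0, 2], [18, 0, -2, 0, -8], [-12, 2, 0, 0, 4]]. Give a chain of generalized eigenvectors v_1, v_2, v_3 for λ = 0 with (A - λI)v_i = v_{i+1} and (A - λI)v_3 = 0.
We seek v_1 ∈ ker(A^3) \ ker(A^2), then set v_{i+1} = A v_i.

One such chain is v_1 = [[0, 0, 1, 2, 0]]^T, v_2 = [[0, 1, 2, -2, 0]]^T, v_3 = [[1, 2, 1, -4, 2]]^T. Check: A v_3 = [[0, 0, 0, 0, 0]]^T = 0.

v_1 = [[0, 0, 1, 2, 0]]^T, v_2 = [[0, 1, 2, -2, 0]]^T, v_3 = [[1, 2, 1, -4, 2]]^T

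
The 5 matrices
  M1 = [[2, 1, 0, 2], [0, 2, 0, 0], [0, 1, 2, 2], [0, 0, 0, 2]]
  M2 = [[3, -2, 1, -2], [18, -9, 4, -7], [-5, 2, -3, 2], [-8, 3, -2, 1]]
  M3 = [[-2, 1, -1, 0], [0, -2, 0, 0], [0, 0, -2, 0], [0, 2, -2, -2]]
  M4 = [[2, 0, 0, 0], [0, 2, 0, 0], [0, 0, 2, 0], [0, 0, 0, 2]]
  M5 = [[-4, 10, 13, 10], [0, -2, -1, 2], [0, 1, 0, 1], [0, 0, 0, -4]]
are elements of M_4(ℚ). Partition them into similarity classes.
Characteristic polynomials: χ_{M1} = (x - 2)^4, χ_{M2} = (x + 2)^4, χ_{M3} = (x + 2)^4, χ_{M4} = (x - 2)^4, χ_{M5} = (x + 1)^2(x + 4)^2.

{M1}: invariant factors x - 2, x - 2, (x - 2)^2.

{M2}: invariant factors (x + 2)^2, (x + 2)^2.

{M3}: invariant factors x + 2, x + 2, (x + 2)^2.

{M4}: invariant factors x - 2, x - 2, x - 2, x - 2.

{M5}: invariant factors x + 4, (x + 1)^2(x + 4).

Matrices are similar if and only if their invariant-factor lists agree; the partition into similarity classes is {M1}, {M2}, {M3}, {M4}, {M5}.

5 classes: {M1}, {M2}, {M3}, {M4}, {M5}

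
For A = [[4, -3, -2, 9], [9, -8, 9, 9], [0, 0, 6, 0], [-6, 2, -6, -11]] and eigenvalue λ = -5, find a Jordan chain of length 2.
v_1 = [[-1, -1, 0, 1]]^T, v_2 = [[3, 3, 0, -2]]^T

We seek v_1 ∈ ker((A + 5I)^2) \ ker(A + 5I), then set v_{i+1} = (A + 5I) v_i.

One such chain is v_1 = [[-1, -1, 0, 1]]^T, v_2 = [[3, 3, 0, -2]]^T. Check: (A + 5I) v_2 = [[0, 0, 0, 0]]^T = 0.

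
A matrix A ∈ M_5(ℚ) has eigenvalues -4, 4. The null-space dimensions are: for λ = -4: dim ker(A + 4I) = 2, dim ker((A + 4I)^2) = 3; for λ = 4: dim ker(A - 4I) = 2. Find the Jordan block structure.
Jordan blocks: (-4, 2), (-4, 1), (4, 1), (4, 1)

λ = -4: successive nullity increments [2, 1] count blocks of size ≥ k; block sizes are [2, 1].
λ = 4: successive nullity increments [2] count blocks of size ≥ k; block sizes are [1, 1].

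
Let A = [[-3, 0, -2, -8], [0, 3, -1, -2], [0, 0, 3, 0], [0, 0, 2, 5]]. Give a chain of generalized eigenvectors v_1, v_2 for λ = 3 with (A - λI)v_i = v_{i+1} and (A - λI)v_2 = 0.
We seek v_1 ∈ ker((A - 3I)^2) \ ker(A - 3I), then set v_{i+1} = (A - 3I) v_i.

One such chain is v_1 = [[1, 1, 1, -1]]^T, v_2 = [[0, 1, 0, 0]]^T. Check: (A - 3I) v_2 = [[0, 0, 0, 0]]^T = 0.

v_1 = [[1, 1, 1, -1]]^T, v_2 = [[0, 1, 0, 0]]^T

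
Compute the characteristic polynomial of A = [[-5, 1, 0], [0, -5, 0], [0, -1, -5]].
χ_A(x) = (x + 5)^3

xI - A = [[x + 5, -1, 0], [0, x + 5, 0], [0, 1, x + 5]].

Expanding det(xI - A) along the first row:
det(xI - A) = + (x + 5)·det([[x + 5, 0], [1, x + 5]]) - (-1)·det([[0, 0], [0, x + 5]]) + (0)·det([[0, x + 5], [0, 1]]).

Evaluating gives χ_A(x) = x^3 + 15x^2 + 75x + 125 = (x + 5)^3.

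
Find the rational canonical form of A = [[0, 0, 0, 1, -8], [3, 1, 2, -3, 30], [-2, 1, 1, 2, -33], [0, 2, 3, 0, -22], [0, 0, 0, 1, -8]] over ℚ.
R = [[0, 0, 0, 0, 0], [1, 0, 0, 0, 12], [0, 1, 0, 0, 12], [0, 0, 1, 0, -5], [0, 0, 0, 1, -6]]

The invariant factors of A (the non-unit diagonal entries of the Smith normal form of xI - A over ℚ[x]) are x(x + 1)(x + 2)(x^2 + 3x - 6), each dividing the next. The characteristic polynomial is their product, x(x + 1)(x + 2)(x^2 + 3x - 6).

The rational canonical form is the block-diagonal matrix of companion matrices C(f_i):
R = [[0, 0, 0, 0, 0], [1, 0, 0, 0, 12], [0, 1, 0, 0, 12], [0, 0, 1, 0, -5], [0, 0, 0, 1, -6]].

Note the characteristic polynomial does not split into linear factors over ℚ, so A has no Jordan form over ℚ; the rational canonical form exists over any field.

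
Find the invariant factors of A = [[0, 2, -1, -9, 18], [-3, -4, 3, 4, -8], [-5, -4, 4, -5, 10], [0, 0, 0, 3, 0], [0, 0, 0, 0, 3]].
The Jordan structure of A has elementary divisors (x + 1)^2, (x - 2), (x - 3), (x - 3). Arranging the block sizes at each eigenvalue in decreasing order and taking row products gives the invariant factors.

Invariant factors (smallest first, each dividing the next): x - 3, (x - 3)(x - 2)(x + 1)^2.

Check: the last factor (x - 3)(x - 2)(x + 1)^2 is the minimal polynomial, and the product (x - 3)^2(x - 2)(x + 1)^2 is the characteristic polynomial.

x - 3, (x - 3)(x - 2)(x + 1)^2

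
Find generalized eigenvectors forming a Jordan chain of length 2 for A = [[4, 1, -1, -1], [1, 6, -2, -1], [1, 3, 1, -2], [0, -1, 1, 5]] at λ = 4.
We seek v_1 ∈ ker((A - 4I)^2) \ ker(A - 4I), then set v_{i+1} = (A - 4I) v_i.

One such chain is v_1 = [[0, 1, 2, -2]]^T, v_2 = [[1, 0, 1, -1]]^T. Check: (A - 4I) v_2 = [[0, 0, 0, 0]]^T = 0.

v_1 = [[0, 1, 2, -2]]^T, v_2 = [[1, 0, 1, -1]]^T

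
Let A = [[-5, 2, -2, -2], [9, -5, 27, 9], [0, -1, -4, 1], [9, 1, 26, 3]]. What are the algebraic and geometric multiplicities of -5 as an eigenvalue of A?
The characteristic polynomial is (x - 4)(x + 5)^3, so the factor x + 5 appears with exponent 3: the algebraic multiplicity is 3.

rank(A + 5I) = 2, so the eigenspace has dimension 4 - 2 = 2: the geometric multiplicity is 2.

Since 2 < 3, A is not diagonalizable.

algebraic multiplicity 3, geometric multiplicity 2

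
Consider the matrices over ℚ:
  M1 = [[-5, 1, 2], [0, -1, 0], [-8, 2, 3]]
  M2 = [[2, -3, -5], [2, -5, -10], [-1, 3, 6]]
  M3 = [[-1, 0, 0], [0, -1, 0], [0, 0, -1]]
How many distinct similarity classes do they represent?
Characteristic polynomials: χ_{M1} = (x + 1)^3, χ_{M2} = (x - 1)^3, χ_{M3} = (x + 1)^3.

{M1}: invariant factors x + 1, (x + 1)^2.

{M2}: invariant factors x - 1, (x - 1)^2.

{M3}: invariant factors x + 1, x + 1, x + 1.

Matrices are similar if and only if their invariant-factor lists agree; the partition into similarity classes is {M1}, {M2}, {M3}.

3 classes: {M1}, {M2}, {M3}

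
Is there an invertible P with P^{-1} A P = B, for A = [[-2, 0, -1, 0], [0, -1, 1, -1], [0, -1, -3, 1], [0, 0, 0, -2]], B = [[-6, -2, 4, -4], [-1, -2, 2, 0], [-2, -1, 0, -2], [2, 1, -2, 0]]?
Yes.

Two matrices over a field are similar if and only if they have the same invariant factors.

Both A and B have characteristic polynomial (x + 2)^4 and minimal polynomial (x + 2)^3. Computing further, both have invariant factors x + 2, (x + 2)^3. Hence A and B are similar.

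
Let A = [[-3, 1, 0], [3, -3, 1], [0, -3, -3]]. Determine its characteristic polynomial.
χ_A(x) = (x + 3)^3

xI - A = [[x + 3, -1, 0], [-3, x + 3, -1], [0, 3, x + 3]].

Expanding det(xI - A) along the first row:
det(xI - A) = + (x + 3)·det([[x + 3, -1], [3, x + 3]]) - (-1)·det([[-3, -1], [0, x + 3]]) + (0)·det([[-3, x + 3], [0, 3]]).

Evaluating gives χ_A(x) = x^3 + 9x^2 + 27x + 27 = (x + 3)^3.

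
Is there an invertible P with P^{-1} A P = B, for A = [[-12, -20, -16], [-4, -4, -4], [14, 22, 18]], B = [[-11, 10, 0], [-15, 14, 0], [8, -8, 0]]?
trace(A) = 2 but trace(B) = 3. The trace is a similarity invariant, so A and B are not similar.

No.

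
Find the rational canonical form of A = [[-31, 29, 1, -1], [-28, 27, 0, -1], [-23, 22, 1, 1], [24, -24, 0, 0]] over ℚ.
The invariant factors of A (the non-unit diagonal entries of the Smith normal form of xI - A over ℚ[x]) are (x - 3)(x + 2)^3, each dividing the next. The characteristic polynomial is their product, (x - 3)(x + 2)^3.

The rational canonical form is the block-diagonal matrix of companion matrices C(f_i):
R = [[0, 0, 0, 24], [1, 0, 0, 28], [0, 1, 0, 6], [0, 0, 1, -3]].

R = [[0, 0, 0, 24], [1, 0, 0, 28], [0, 1, 0, 6], [0, 0, 1, -3]]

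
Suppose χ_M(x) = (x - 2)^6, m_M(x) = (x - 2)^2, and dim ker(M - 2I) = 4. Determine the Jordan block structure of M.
Jordan blocks: (2, 2), (2, 2), (2, 1), (2, 1)

λ = 2: algebraic multiplicity 6 (exponent in χ_M), largest block size 2 (exponent in m_M), 4 blocks (geometric multiplicity). These force block sizes [2, 2, 1, 1].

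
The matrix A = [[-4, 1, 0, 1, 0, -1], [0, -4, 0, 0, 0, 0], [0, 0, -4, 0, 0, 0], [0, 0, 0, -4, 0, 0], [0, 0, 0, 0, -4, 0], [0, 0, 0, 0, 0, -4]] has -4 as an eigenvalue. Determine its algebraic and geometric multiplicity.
The characteristic polynomial is (x + 4)^6, so the factor x + 4 appears with exponent 6: the algebraic multiplicity is 6.

rank(A + 4I) = 1, so the eigenspace has dimension 6 - 1 = 5: the geometric multiplicity is 5.

Since 5 < 6, A is not diagonalizable.

algebraic multiplicity 6, geometric multiplicity 5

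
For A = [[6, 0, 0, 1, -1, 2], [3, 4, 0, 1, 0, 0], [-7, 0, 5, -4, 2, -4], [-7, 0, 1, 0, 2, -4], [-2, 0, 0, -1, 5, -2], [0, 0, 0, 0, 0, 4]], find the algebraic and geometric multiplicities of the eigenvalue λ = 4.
algebraic multiplicity 6, geometric multiplicity 3

The characteristic polynomial is (x - 4)^6, so the factor x - 4 appears with exponent 6: the algebraic multiplicity is 6.

rank(A - 4I) = 3, so the eigenspace has dimension 6 - 3 = 3: the geometric multiplicity is 3.

Since 3 < 6, A is not diagonalizable.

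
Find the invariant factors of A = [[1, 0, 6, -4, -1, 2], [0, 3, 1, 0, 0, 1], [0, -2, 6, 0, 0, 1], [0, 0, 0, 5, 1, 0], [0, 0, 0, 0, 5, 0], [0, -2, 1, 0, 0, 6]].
x - 5, (x - 5)^2, (x - 5)^2(x - 1)

The Jordan structure of A has elementary divisors (x - 1), (x - 5)^2, (x - 5)^2, (x - 5). Arranging the block sizes at each eigenvalue in decreasing order and taking row products gives the invariant factors.

Invariant factors (smallest first, each dividing the next): x - 5, (x - 5)^2, (x - 5)^2(x - 1).

Check: the last factor (x - 5)^2(x - 1) is the minimal polynomial, and the product (x - 5)^5(x - 1) is the characteristic polynomial.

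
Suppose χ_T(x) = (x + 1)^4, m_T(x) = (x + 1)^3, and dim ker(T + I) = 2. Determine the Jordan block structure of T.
Jordan blocks: (-1, 3), (-1, 1)

λ = -1: algebraic multiplicity 4 (exponent in χ_T), largest block size 3 (exponent in m_T), 2 blocks (geometric multiplicity). These force block sizes [3, 1].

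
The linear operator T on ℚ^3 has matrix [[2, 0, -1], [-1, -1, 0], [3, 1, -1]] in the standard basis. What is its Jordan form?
The characteristic polynomial is det(xI - A) = x^3, so the eigenvalues are 0 (algebraic multiplicity 3).

For λ = 0: rank(A) = 2, rank(A^2) = 1, rank(A^3) = 0. The eigenspace has dimension 3 - 2 = 1, so there is 1 Jordan block; the rank sequence gives block sizes [3].

Assembling the blocks gives the Jordan form J above.

J = [[0, 1, 0], [0, 0, 1], [0, 0, 0]]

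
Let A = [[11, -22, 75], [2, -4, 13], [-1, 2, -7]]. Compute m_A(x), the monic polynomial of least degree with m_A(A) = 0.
The characteristic polynomial factors as x^3. The minimal polynomial is ∏(x - λ)^{k_λ} where k_λ is the size of the largest Jordan block at λ.

For λ = 0: rank(A) = 2, and the largest Jordan block has size 3 (the smallest k with rank(A^k) = rank(A^(k+1))).

So m_A(x) = x^3.

m_A(x) = x^3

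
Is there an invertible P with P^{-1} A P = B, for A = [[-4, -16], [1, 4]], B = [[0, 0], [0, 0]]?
No.

Both have characteristic polynomial x^2, but the minimal polynomial of A is x^2 while the minimal polynomial of B is x. The minimal polynomial is a similarity invariant, so A and B are not similar.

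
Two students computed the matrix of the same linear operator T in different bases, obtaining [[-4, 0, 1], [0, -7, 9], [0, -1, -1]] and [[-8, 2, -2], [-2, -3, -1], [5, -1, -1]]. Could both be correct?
Yes.

Two matrices over a field are similar if and only if they have the same invariant factors.

Both A and B have characteristic polynomial (x + 4)^3 and minimal polynomial (x + 4)^3. Computing further, both have invariant factors (x + 4)^3. Hence A and B are similar.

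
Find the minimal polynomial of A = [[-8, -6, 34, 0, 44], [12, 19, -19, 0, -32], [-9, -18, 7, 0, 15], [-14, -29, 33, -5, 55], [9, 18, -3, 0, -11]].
The characteristic polynomial factors as (x - 4)^3(x + 5)^2. The minimal polynomial is ∏(x - λ)^{k_λ} where k_λ is the size of the largest Jordan block at λ.

For λ = -5: rank(A + 5I) = 4, and the largest Jordan block has size 2 (the smallest k with rank((A + 5I)^k) = rank((A + 5I)^(k+1))).
For λ = 4: rank(A - 4I) = 3, and the largest Jordan block has size 2 (the smallest k with rank((A - 4I)^k) = rank((A - 4I)^(k+1))).

So m_A(x) = (x - 4)^2(x + 5)^2.

m_A(x) = (x - 4)^2(x + 5)^2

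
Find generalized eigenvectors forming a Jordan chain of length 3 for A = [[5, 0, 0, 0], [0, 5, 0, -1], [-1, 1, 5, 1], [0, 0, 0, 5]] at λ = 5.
We seek v_1 ∈ ker((A - 5I)^3) \ ker((A - 5I)^2), then set v_{i+1} = (A - 5I) v_i.

One such chain is v_1 = [[0, -1, 1, -1]]^T, v_2 = [[0, 1, -2, 0]]^T, v_3 = [[0, 0, 1, 0]]^T. Check: (A - 5I) v_3 = [[0, 0, 0, 0]]^T = 0.

v_1 = [[0, -1, 1, -1]]^T, v_2 = [[0, 1, -2, 0]]^T, v_3 = [[0, 0, 1, 0]]^T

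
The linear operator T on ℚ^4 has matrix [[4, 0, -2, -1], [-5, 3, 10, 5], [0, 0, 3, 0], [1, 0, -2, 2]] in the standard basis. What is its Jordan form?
The characteristic polynomial is det(xI - A) = (x - 3)^4, so the eigenvalues are 3 (algebraic multiplicity 4).

For λ = 3: rank(A - 3I) = 1, rank((A - 3I)^2) = 0. The eigenspace has dimension 4 - 1 = 3, so there are 3 Jordan blocks; the rank sequence gives block sizes [2, 1, 1].

Assembling the blocks gives the Jordan form J above.

J = [[3, 1, 0, 0], [0, 3, 0, 0], [0, 0, 3, 0], [0, 0, 0, 3]]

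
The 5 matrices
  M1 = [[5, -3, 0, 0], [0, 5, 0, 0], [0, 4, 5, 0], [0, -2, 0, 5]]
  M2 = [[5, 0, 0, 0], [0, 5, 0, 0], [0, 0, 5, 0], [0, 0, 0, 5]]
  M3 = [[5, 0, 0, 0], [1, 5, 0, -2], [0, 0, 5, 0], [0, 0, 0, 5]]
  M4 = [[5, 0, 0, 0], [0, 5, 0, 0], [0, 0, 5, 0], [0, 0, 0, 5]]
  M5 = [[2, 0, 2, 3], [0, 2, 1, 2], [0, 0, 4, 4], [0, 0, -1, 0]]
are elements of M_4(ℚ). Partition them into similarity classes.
Characteristic polynomials: χ_{M1} = (x - 5)^4, χ_{M2} = (x - 5)^4, χ_{M3} = (x - 5)^4, χ_{M4} = (x - 5)^4, χ_{M5} = (x - 2)^4.

{M1, M3}: invariant factors x - 5, x - 5, (x - 5)^2.

{M2, M4}: invariant factors x - 5, x - 5, x - 5, x - 5.

{M5}: invariant factors x - 2, (x - 2)^3.

Matrices are similar if and only if their invariant-factor lists agree; the partition into similarity classes is {M1, M3}, {M2, M4}, {M5}.

3 classes: {M1, M3}, {M2, M4}, {M5}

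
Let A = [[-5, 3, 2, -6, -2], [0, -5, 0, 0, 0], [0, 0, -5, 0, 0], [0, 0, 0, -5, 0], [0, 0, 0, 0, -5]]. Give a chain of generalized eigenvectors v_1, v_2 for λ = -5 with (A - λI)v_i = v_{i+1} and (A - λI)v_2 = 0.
v_1 = [[-2, 1, 0, 0, 1]]^T, v_2 = [[1, 0, 0, 0, 0]]^T

We seek v_1 ∈ ker((A + 5I)^2) \ ker(A + 5I), then set v_{i+1} = (A + 5I) v_i.

One such chain is v_1 = [[-2, 1, 0, 0, 1]]^T, v_2 = [[1, 0, 0, 0, 0]]^T. Check: (A + 5I) v_2 = [[0, 0, 0, 0, 0]]^T = 0.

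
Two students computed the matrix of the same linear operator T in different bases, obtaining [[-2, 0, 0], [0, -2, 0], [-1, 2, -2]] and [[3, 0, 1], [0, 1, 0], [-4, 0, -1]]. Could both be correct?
No.

trace(A) = -6 but trace(B) = 3. The trace is a similarity invariant, so A and B are not similar.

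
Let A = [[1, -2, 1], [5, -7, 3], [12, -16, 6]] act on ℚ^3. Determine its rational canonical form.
R = [[0, 0, -2], [1, 0, -3], [0, 1, 0]]

The invariant factors of A (the non-unit diagonal entries of the Smith normal form of xI - A over ℚ[x]) are x^3 + 3x + 2, each dividing the next. The characteristic polynomial is their product, x^3 + 3x + 2.

The rational canonical form is the block-diagonal matrix of companion matrices C(f_i):
R = [[0, 0, -2], [1, 0, -3], [0, 1, 0]].

Note the characteristic polynomial does not split into linear factors over ℚ, so A has no Jordan form over ℚ; the rational canonical form exists over any field.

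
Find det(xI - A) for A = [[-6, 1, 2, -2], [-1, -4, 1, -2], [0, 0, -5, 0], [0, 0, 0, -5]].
χ_A(x) = (x + 5)^4

xI - A = [[x + 6, -1, -2, 2], [1, x + 4, -1, 2], [0, 0, x + 5, 0], [0, 0, 0, x + 5]].

Expanding det(xI - A) along the first row:
det(xI - A) = + (x + 6)·det([[x + 4, -1, 2], [0, x + 5, 0], [0, 0, x + 5]]) - (-1)·det([[1, -1, 2], [0, x + 5, 0], [0, 0, x + 5]]) + (-2)·det([[1, x + 4, 2], [0, 0, 0], [0, 0, x + 5]]) - (2)·det([[1, x + 4, -1], [0, 0, x + 5], [0, 0, 0]]).

Evaluating gives χ_A(x) = x^4 + 20x^3 + 150x^2 + 500x + 625 = (x + 5)^4.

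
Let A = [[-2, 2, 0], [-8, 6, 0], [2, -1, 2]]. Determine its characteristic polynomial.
xI - A = [[x + 2, -2, 0], [8, x - 6, 0], [-2, 1, x - 2]].

Expanding det(xI - A) along the first row:
det(xI - A) = + (x + 2)·det([[x - 6, 0], [1, x - 2]]) - (-2)·det([[8, 0], [-2, x - 2]]) + (0)·det([[8, x - 6], [-2, 1]]).

Evaluating gives χ_A(x) = x^3 - 6x^2 + 12x - 8 = (x - 2)^3.

χ_A(x) = (x - 2)^3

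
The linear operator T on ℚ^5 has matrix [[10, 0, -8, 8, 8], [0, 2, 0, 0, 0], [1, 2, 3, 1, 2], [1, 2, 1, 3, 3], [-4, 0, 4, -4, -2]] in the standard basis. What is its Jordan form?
The characteristic polynomial is det(xI - A) = (x - 4)^3(x - 2)^2, so the eigenvalues are 2 (algebraic multiplicity 2), 4 (algebraic multiplicity 3).

For λ = 2: rank(A - 2I) = 3. The eigenspace has dimension 5 - 3 = 2, so there are 2 Jordan blocks; the rank sequence gives block sizes [1, 1].

For λ = 4: rank(A - 4I) = 4, rank((A - 4I)^2) = 3, rank((A - 4I)^3) = 2. The eigenspace has dimension 5 - 4 = 1, so there is 1 Jordan block; the rank sequence gives block sizes [3].

Assembling the blocks gives the Jordan form J above.

J = [[2, 0, 0, 0, 0], [0, 2, 0, 0, 0], [0, 0, 4, 1, 0], [0, 0, 0, 4, 1], [0, 0, 0, 0, 4]]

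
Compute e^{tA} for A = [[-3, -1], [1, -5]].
A has Jordan form J = [[-4, 1], [0, -4]] with A = PJP^{-1}, so e^{tA} = P e^{tJ} P^{-1}.

For a Jordan block J_k(λ), e^{tJ_k(λ)} = e^{λt} · (I + tN + t^2 N^2/2! + ... + t^{k-1} N^{k-1}/(k-1)!) where N is the nilpotent superdiagonal part.

Assembling the blocks and conjugating back gives the entries of e^{tA} as shown above.

e^{tA} = [[(t + 1)*e^{-4*t}, -t*e^{-4*t}], [t*e^{-4*t}, (1 - t)*e^{-4*t}]]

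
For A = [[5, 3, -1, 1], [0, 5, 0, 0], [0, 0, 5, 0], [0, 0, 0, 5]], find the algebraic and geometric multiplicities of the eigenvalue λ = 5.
algebraic multiplicity 4, geometric multiplicity 3

The characteristic polynomial is (x - 5)^4, so the factor x - 5 appears with exponent 4: the algebraic multiplicity is 4.

rank(A - 5I) = 1, so the eigenspace has dimension 4 - 1 = 3: the geometric multiplicity is 3.

Since 3 < 4, A is not diagonalizable.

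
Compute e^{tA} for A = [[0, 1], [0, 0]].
A has Jordan form J = [[0, 1], [0, 0]] with A = PJP^{-1}, so e^{tA} = P e^{tJ} P^{-1}.

For a Jordan block J_k(λ), e^{tJ_k(λ)} = e^{λt} · (I + tN + t^2 N^2/2! + ... + t^{k-1} N^{k-1}/(k-1)!) where N is the nilpotent superdiagonal part.

Assembling the blocks and conjugating back gives the entries of e^{tA} as shown above.

e^{tA} = [[1, t], [0, 1]]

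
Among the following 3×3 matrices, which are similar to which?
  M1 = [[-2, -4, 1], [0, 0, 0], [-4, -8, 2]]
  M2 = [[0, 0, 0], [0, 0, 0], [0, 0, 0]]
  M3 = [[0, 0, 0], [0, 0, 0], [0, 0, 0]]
2 classes: {M1}, {M2, M3}

Characteristic polynomials: χ_{M1} = x^3, χ_{M2} = x^3, χ_{M3} = x^3.

{M1}: invariant factors x, x^2.

{M2, M3}: invariant factors x, x, x.

Matrices are similar if and only if their invariant-factor lists agree; the partition into similarity classes is {M1}, {M2, M3}.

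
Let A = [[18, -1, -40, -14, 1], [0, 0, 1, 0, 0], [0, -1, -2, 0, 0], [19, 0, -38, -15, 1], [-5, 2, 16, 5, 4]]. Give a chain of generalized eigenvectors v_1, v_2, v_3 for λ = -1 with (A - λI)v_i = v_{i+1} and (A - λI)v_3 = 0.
v_1 = [[2, 0, 1, 0, -1]]^T, v_2 = [[-3, 1, -1, -1, 1]]^T, v_3 = [[-3, 0, 0, -4, 1]]^T

We seek v_1 ∈ ker((A + I)^3) \ ker((A + I)^2), then set v_{i+1} = (A + I) v_i.

One such chain is v_1 = [[2, 0, 1, 0, -1]]^T, v_2 = [[-3, 1, -1, -1, 1]]^T, v_3 = [[-3, 0, 0, -4, 1]]^T. Check: (A + I) v_3 = [[0, 0, 0, 0, 0]]^T = 0.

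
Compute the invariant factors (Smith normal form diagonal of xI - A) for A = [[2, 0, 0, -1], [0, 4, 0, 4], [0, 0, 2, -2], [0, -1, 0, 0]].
The Jordan structure of A has elementary divisors (x - 2)^3, (x - 2). Arranging the block sizes at each eigenvalue in decreasing order and taking row products gives the invariant factors.

Invariant factors (smallest first, each dividing the next): x - 2, (x - 2)^3.

Check: the last factor (x - 2)^3 is the minimal polynomial, and the product (x - 2)^4 is the characteristic polynomial.

x - 2, (x - 2)^3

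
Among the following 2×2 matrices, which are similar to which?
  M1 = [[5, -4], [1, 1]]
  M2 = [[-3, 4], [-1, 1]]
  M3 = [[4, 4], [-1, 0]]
3 classes: {M1}, {M2}, {M3}

Characteristic polynomials: χ_{M1} = (x - 3)^2, χ_{M2} = (x + 1)^2, χ_{M3} = (x - 2)^2.

{M1}: invariant factors (x - 3)^2.

{M2}: invariant factors (x + 1)^2.

{M3}: invariant factors (x - 2)^2.

Matrices are similar if and only if their invariant-factor lists agree; the partition into similarity classes is {M1}, {M2}, {M3}.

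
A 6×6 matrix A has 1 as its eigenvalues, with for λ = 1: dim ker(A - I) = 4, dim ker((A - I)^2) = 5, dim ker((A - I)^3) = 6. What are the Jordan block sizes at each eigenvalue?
λ = 1: successive nullity increments [4, 1, 1] count blocks of size ≥ k; block sizes are [3, 1, 1, 1].

Jordan blocks: (1, 3), (1, 1), (1, 1), (1, 1)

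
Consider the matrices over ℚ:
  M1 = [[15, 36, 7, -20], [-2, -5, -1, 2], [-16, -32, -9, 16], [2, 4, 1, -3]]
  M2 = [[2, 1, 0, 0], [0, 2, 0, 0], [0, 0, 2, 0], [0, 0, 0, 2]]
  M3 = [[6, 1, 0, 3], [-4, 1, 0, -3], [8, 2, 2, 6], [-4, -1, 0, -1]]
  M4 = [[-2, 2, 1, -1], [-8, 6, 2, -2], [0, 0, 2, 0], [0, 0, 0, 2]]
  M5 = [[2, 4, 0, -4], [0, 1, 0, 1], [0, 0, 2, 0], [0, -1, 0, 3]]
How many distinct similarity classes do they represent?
Characteristic polynomials: χ_{M1} = (x - 1)(x + 1)^3, χ_{M2} = (x - 2)^4, χ_{M3} = (x - 2)^4, χ_{M4} = (x - 2)^4, χ_{M5} = (x - 2)^4.

{M1}: invariant factors x + 1, (x - 1)(x + 1)^2.

{M2, M3, M4, M5}: invariant factors x - 2, x - 2, (x - 2)^2.

Matrices are similar if and only if their invariant-factor lists agree; the partition into similarity classes is {M1}, {M2, M3, M4, M5}.

2 classes: {M1}, {M2, M3, M4, M5}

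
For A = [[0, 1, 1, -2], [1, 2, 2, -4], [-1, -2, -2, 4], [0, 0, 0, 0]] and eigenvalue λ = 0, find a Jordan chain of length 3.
v_1 = [[-2, 0, 1, 0]]^T, v_2 = [[1, 0, 0, 0]]^T, v_3 = [[0, 1, -1, 0]]^T

We seek v_1 ∈ ker(A^3) \ ker(A^2), then set v_{i+1} = A v_i.

One such chain is v_1 = [[-2, 0, 1, 0]]^T, v_2 = [[1, 0, 0, 0]]^T, v_3 = [[0, 1, -1, 0]]^T. Check: A v_3 = [[0, 0, 0, 0]]^T = 0.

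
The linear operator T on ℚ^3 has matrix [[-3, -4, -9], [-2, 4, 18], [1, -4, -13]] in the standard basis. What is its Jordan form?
J = [[-4, 1, 0], [0, -4, 0], [0, 0, -4]]

The characteristic polynomial is det(xI - A) = (x + 4)^3, so the eigenvalues are -4 (algebraic multiplicity 3).

For λ = -4: rank(A + 4I) = 1, rank((A + 4I)^2) = 0. The eigenspace has dimension 3 - 1 = 2, so there are 2 Jordan blocks; the rank sequence gives block sizes [2, 1].

Assembling the blocks gives the Jordan form J above.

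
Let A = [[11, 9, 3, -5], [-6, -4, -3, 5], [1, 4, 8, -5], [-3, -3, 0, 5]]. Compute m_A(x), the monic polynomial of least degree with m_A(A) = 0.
The characteristic polynomial factors as (x - 5)^4. The minimal polynomial is ∏(x - λ)^{k_λ} where k_λ is the size of the largest Jordan block at λ.

For λ = 5: rank(A - 5I) = 2, and the largest Jordan block has size 2 (the smallest k with rank((A - 5I)^k) = rank((A - 5I)^(k+1))).

So m_A(x) = (x - 5)^2.

m_A(x) = (x - 5)^2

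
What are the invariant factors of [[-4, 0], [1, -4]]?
(x + 4)^2

The Jordan structure of A has elementary divisors (x + 4)^2. Arranging the block sizes at each eigenvalue in decreasing order and taking row products gives the invariant factors.

Invariant factors (smallest first, each dividing the next): (x + 4)^2.

Check: the last factor (x + 4)^2 is the minimal polynomial, and the product (x + 4)^2 is the characteristic polynomial.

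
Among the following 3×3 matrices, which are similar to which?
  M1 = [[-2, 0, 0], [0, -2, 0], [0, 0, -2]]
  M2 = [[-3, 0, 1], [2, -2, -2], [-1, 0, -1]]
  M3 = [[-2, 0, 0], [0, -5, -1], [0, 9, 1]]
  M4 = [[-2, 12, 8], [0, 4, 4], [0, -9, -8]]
Characteristic polynomials: χ_{M1} = (x + 2)^3, χ_{M2} = (x + 2)^3, χ_{M3} = (x + 2)^3, χ_{M4} = (x + 2)^3.

{M1}: invariant factors x + 2, x + 2, x + 2.

{M2, M3, M4}: invariant factors x + 2, (x + 2)^2.

Matrices are similar if and only if their invariant-factor lists agree; the partition into similarity classes is {M1}, {M2, M3, M4}.

2 classes: {M1}, {M2, M3, M4}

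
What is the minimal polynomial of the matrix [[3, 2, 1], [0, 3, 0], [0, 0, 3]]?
The characteristic polynomial factors as (x - 3)^3. The minimal polynomial is ∏(x - λ)^{k_λ} where k_λ is the size of the largest Jordan block at λ.

For λ = 3: rank(A - 3I) = 1, and the largest Jordan block has size 2 (the smallest k with rank((A - 3I)^k) = rank((A - 3I)^(k+1))).

So m_A(x) = (x - 3)^2.

m_A(x) = (x - 3)^2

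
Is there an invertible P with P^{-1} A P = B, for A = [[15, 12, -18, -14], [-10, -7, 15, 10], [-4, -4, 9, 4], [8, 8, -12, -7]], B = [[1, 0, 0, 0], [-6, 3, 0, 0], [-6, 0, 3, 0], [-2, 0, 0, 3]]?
Both have characteristic polynomial (x - 3)^3(x - 1), but the minimal polynomial of A is (x - 3)^2(x - 1) while the minimal polynomial of B is (x - 3)(x - 1). The minimal polynomial is a similarity invariant, so A and B are not similar.

No.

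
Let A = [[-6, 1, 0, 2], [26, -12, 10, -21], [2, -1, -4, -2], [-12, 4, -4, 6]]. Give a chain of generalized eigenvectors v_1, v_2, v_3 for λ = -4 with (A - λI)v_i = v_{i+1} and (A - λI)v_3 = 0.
We seek v_1 ∈ ker((A + 4I)^3) \ ker((A + 4I)^2), then set v_{i+1} = (A + 4I) v_i.

One such chain is v_1 = [[0, 6, -1, -3]]^T, v_2 = [[0, 5, 0, -2]]^T, v_3 = [[1, 2, -1, 0]]^T. Check: (A + 4I) v_3 = [[0, 0, 0, 0]]^T = 0.

v_1 = [[0, 6, -1, -3]]^T, v_2 = [[0, 5, 0, -2]]^T, v_3 = [[1, 2, -1, 0]]^T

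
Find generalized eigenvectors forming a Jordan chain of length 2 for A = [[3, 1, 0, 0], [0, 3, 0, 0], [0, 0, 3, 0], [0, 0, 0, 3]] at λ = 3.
v_1 = [[-1, 1, 0, 0]]^T, v_2 = [[1, 0, 0, 0]]^T

We seek v_1 ∈ ker((A - 3I)^2) \ ker(A - 3I), then set v_{i+1} = (A - 3I) v_i.

One such chain is v_1 = [[-1, 1, 0, 0]]^T, v_2 = [[1, 0, 0, 0]]^T. Check: (A - 3I) v_2 = [[0, 0, 0, 0]]^T = 0.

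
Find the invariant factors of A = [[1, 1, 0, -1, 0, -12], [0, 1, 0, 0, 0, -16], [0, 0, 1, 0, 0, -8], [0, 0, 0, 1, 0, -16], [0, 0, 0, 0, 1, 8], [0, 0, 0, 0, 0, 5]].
The Jordan structure of A has elementary divisors (x - 1)^2, (x - 1), (x - 1), (x - 1), (x - 5). Arranging the block sizes at each eigenvalue in decreasing order and taking row products gives the invariant factors.

Invariant factors (smallest first, each dividing the next): x - 1, x - 1, x - 1, (x - 5)(x - 1)^2.

Check: the last factor (x - 5)(x - 1)^2 is the minimal polynomial, and the product (x - 5)(x - 1)^5 is the characteristic polynomial.

x - 1, x - 1, x - 1, (x - 5)(x - 1)^2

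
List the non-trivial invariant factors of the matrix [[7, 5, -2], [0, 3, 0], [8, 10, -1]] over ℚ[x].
x - 3, (x - 3)^2

The Jordan structure of A has elementary divisors (x - 3)^2, (x - 3). Arranging the block sizes at each eigenvalue in decreasing order and taking row products gives the invariant factors.

Invariant factors (smallest first, each dividing the next): x - 3, (x - 3)^2.

Check: the last factor (x - 3)^2 is the minimal polynomial, and the product (x - 3)^3 is the characteristic polynomial.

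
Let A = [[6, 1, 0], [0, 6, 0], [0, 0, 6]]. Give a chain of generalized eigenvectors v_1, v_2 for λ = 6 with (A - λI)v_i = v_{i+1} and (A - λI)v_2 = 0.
We seek v_1 ∈ ker((A - 6I)^2) \ ker(A - 6I), then set v_{i+1} = (A - 6I) v_i.

One such chain is v_1 = [[0, 1, 2]]^T, v_2 = [[1, 0, 0]]^T. Check: (A - 6I) v_2 = [[0, 0, 0]]^T = 0.

v_1 = [[0, 1, 2]]^T, v_2 = [[1, 0, 0]]^T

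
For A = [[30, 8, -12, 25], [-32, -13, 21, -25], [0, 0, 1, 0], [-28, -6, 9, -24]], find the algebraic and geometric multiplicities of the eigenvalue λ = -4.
The characteristic polynomial is (x - 1)^2(x + 4)^2, so the factor x + 4 appears with exponent 2: the algebraic multiplicity is 2.

rank(A + 4I) = 3, so the eigenspace has dimension 4 - 3 = 1: the geometric multiplicity is 1.

Since 1 < 2, A is not diagonalizable.

algebraic multiplicity 2, geometric multiplicity 1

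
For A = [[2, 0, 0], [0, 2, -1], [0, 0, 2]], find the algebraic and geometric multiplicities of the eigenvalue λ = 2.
algebraic multiplicity 3, geometric multiplicity 2

The characteristic polynomial is (x - 2)^3, so the factor x - 2 appears with exponent 3: the algebraic multiplicity is 3.

rank(A - 2I) = 1, so the eigenspace has dimension 3 - 1 = 2: the geometric multiplicity is 2.

Since 2 < 3, A is not diagonalizable.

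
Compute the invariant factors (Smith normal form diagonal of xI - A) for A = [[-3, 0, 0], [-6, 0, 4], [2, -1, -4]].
The Jordan structure of A has elementary divisors (x + 3), (x + 2)^2. Arranging the block sizes at each eigenvalue in decreasing order and taking row products gives the invariant factors.

Invariant factors (smallest first, each dividing the next): (x + 2)^2(x + 3).

Check: the last factor (x + 2)^2(x + 3) is the minimal polynomial, and the product (x + 2)^2(x + 3) is the characteristic polynomial.

(x + 2)^2(x + 3)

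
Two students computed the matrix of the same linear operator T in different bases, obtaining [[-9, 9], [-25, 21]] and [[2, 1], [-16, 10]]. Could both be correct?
Yes.

Two matrices over a field are similar if and only if they have the same invariant factors.

Both A and B have characteristic polynomial (x - 6)^2 and minimal polynomial (x - 6)^2. Computing further, both have invariant factors (x - 6)^2. Hence A and B are similar.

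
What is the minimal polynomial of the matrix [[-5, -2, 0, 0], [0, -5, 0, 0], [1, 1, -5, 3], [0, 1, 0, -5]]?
The characteristic polynomial factors as (x + 5)^4. The minimal polynomial is ∏(x - λ)^{k_λ} where k_λ is the size of the largest Jordan block at λ.

For λ = -5: rank(A + 5I) = 2, and the largest Jordan block has size 3 (the smallest k with rank((A + 5I)^k) = rank((A + 5I)^(k+1))).

So m_A(x) = (x + 5)^3.

m_A(x) = (x + 5)^3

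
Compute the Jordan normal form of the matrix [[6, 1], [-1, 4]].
The characteristic polynomial is det(xI - A) = (x - 5)^2, so the eigenvalues are 5 (algebraic multiplicity 2).

For λ = 5: rank(A - 5I) = 1, rank((A - 5I)^2) = 0. The eigenspace has dimension 2 - 1 = 1, so there is 1 Jordan block; the rank sequence gives block sizes [2].

Assembling the blocks gives the Jordan form J above.

J = [[5, 1], [0, 5]]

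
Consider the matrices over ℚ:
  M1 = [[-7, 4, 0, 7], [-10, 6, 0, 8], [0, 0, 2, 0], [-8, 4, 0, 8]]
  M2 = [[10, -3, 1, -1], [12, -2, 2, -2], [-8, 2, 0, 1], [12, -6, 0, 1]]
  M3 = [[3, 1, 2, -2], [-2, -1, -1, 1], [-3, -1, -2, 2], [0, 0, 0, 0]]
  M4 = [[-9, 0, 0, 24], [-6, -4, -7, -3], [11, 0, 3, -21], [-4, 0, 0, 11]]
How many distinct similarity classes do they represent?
Characteristic polynomials: χ_{M1} = (x - 4)(x - 2)^2(x - 1), χ_{M2} = (x - 4)(x - 2)^2(x - 1), χ_{M3} = x^4, χ_{M4} = (x - 3)^2(x + 1)(x + 4).

{M1}: invariant factors x - 2, (x - 4)(x - 2)(x - 1).

{M2}: invariant factors (x - 4)(x - 2)^2(x - 1).

{M3}: invariant factors x, x^3.

{M4}: invariant factors (x - 3)^2(x + 1)(x + 4).

Matrices are similar if and only if their invariant-factor lists agree; the partition into similarity classes is {M1}, {M2}, {M3}, {M4}.

4 classes: {M1}, {M2}, {M3}, {M4}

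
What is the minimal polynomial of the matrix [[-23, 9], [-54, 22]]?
The characteristic polynomial factors as (x - 4)(x + 5). The minimal polynomial is ∏(x - λ)^{k_λ} where k_λ is the size of the largest Jordan block at λ.

For λ = -5: rank(A + 5I) = 1, and the largest Jordan block has size 1 (the smallest k with rank((A + 5I)^k) = rank((A + 5I)^(k+1))).
For λ = 4: rank(A - 4I) = 1, and the largest Jordan block has size 1 (the smallest k with rank((A - 4I)^k) = rank((A - 4I)^(k+1))).

So m_A(x) = (x - 4)(x + 5).

m_A(x) = (x - 4)(x + 5)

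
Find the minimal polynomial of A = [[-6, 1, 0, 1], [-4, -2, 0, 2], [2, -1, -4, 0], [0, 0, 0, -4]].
m_A(x) = (x + 4)^2

The characteristic polynomial factors as (x + 4)^4. The minimal polynomial is ∏(x - λ)^{k_λ} where k_λ is the size of the largest Jordan block at λ.

For λ = -4: rank(A + 4I) = 2, and the largest Jordan block has size 2 (the smallest k with rank((A + 4I)^k) = rank((A + 4I)^(k+1))).

So m_A(x) = (x + 4)^2.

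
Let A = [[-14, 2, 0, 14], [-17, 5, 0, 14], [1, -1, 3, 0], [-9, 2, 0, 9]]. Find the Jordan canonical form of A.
J = [[-5, 0, 0, 0], [0, 2, 0, 0], [0, 0, 3, 1], [0, 0, 0, 3]]

The characteristic polynomial is det(xI - A) = (x - 3)^2(x - 2)(x + 5), so the eigenvalues are -5 (algebraic multiplicity 1), 2 (algebraic multiplicity 1), 3 (algebraic multiplicity 2).

For λ = -5: algebraic multiplicity 1 gives one 1×1 block.

For λ = 2: algebraic multiplicity 1 gives one 1×1 block.

For λ = 3: rank(A - 3I) = 3, rank((A - 3I)^2) = 2. The eigenspace has dimension 4 - 3 = 1, so there is 1 Jordan block; the rank sequence gives block sizes [2].

Assembling the blocks gives the Jordan form J above.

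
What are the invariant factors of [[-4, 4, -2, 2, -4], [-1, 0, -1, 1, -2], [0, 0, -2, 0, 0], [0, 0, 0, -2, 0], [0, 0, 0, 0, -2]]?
x + 2, x + 2, x + 2, (x + 2)^2

The Jordan structure of A has elementary divisors (x + 2)^2, (x + 2), (x + 2), (x + 2). Arranging the block sizes at each eigenvalue in decreasing order and taking row products gives the invariant factors.

Invariant factors (smallest first, each dividing the next): x + 2, x + 2, x + 2, (x + 2)^2.

Check: the last factor (x + 2)^2 is the minimal polynomial, and the product (x + 2)^5 is the characteristic polynomial.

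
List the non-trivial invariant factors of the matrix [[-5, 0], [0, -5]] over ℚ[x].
x + 5, x + 5

The Jordan structure of A has elementary divisors (x + 5), (x + 5). Arranging the block sizes at each eigenvalue in decreasing order and taking row products gives the invariant factors.

Invariant factors (smallest first, each dividing the next): x + 5, x + 5.

Check: the last factor x + 5 is the minimal polynomial, and the product (x + 5)^2 is the characteristic polynomial.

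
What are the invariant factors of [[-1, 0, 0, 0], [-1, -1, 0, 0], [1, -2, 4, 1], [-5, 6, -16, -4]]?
x^2(x + 1)^2

The Jordan structure of A has elementary divisors (x + 1)^2, x^2. Arranging the block sizes at each eigenvalue in decreasing order and taking row products gives the invariant factors.

Invariant factors (smallest first, each dividing the next): x^2(x + 1)^2.

Check: the last factor x^2(x + 1)^2 is the minimal polynomial, and the product x^2(x + 1)^2 is the characteristic polynomial.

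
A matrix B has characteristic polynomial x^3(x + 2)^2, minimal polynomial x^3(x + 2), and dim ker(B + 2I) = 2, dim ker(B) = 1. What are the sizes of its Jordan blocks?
λ = -2: algebraic multiplicity 2 (exponent in χ_B), largest block size 1 (exponent in m_B), 2 blocks (geometric multiplicity). These force block sizes [1, 1].
λ = 0: algebraic multiplicity 3 (exponent in χ_B), largest block size 3 (exponent in m_B), 1 block (geometric multiplicity). This forces block sizes [3].

Jordan blocks: (-2, 1), (-2, 1), (0, 3)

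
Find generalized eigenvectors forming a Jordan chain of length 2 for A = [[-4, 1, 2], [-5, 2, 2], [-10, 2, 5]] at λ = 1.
We seek v_1 ∈ ker((A - I)^2) \ ker(A - I), then set v_{i+1} = (A - I) v_i.

One such chain is v_1 = [[2, 1, 5]]^T, v_2 = [[1, 1, 2]]^T. Check: (A - I) v_2 = [[0, 0, 0]]^T = 0.

v_1 = [[2, 1, 5]]^T, v_2 = [[1, 1, 2]]^T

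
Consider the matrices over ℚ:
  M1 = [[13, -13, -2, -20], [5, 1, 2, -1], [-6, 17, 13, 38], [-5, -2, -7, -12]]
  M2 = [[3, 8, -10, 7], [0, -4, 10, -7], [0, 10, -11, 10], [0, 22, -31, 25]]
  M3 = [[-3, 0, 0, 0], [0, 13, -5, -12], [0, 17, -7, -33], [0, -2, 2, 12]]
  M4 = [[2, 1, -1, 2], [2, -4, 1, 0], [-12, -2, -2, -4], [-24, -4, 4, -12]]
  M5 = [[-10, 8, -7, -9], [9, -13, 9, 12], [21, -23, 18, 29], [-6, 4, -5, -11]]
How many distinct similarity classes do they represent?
3 classes: {M1, M3}, {M2}, {M4, M5}

Characteristic polynomials: χ_{M1} = (x - 6)^3(x + 3), χ_{M2} = (x - 4)(x - 3)^3, χ_{M3} = (x - 6)^3(x + 3), χ_{M4} = (x + 4)^4, χ_{M5} = (x + 4)^4.

{M1, M3}: invariant factors (x - 6)^3(x + 3).

{M2}: invariant factors (x - 4)(x - 3)^3.

{M4, M5}: invariant factors x + 4, (x + 4)^3.

Matrices are similar if and only if their invariant-factor lists agree; the partition into similarity classes is {M1, M3}, {M2}, {M4, M5}.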